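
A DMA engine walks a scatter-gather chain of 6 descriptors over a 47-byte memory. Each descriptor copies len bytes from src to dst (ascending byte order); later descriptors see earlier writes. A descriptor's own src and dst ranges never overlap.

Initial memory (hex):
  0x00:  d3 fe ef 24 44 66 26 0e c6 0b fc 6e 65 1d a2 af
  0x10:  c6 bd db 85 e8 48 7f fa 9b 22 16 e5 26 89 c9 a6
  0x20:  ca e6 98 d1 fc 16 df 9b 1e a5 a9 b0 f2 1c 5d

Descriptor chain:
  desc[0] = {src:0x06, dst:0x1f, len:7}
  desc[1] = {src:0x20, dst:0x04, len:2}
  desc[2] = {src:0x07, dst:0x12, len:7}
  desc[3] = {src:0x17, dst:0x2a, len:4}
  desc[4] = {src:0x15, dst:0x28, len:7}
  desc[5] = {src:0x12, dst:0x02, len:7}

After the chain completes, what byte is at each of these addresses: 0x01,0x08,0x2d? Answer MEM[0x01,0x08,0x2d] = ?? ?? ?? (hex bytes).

MEM[0x01,0x08,0x2d] = fe 1d 16

#0 dst[0x1f+7] := {0x26,0x0e,0xc6,0x0b,0xfc,0x6e,0x65}
#1 dst[0x04+2] := {0x0e,0xc6}
#2 dst[0x12+7] := {0x0e,0xc6,0x0b,0xfc,0x6e,0x65,0x1d}
#3 dst[0x2a+4] := {0x65,0x1d,0x22,0x16}
#4 dst[0x28+7] := {0xfc,0x6e,0x65,0x1d,0x22,0x16,0xe5}
#5 dst[0x02+7] := {0x0e,0xc6,0x0b,0xfc,0x6e,0x65,0x1d}
query mem[0x01]=0xfe, mem[0x08]=0x1d, mem[0x2d]=0x16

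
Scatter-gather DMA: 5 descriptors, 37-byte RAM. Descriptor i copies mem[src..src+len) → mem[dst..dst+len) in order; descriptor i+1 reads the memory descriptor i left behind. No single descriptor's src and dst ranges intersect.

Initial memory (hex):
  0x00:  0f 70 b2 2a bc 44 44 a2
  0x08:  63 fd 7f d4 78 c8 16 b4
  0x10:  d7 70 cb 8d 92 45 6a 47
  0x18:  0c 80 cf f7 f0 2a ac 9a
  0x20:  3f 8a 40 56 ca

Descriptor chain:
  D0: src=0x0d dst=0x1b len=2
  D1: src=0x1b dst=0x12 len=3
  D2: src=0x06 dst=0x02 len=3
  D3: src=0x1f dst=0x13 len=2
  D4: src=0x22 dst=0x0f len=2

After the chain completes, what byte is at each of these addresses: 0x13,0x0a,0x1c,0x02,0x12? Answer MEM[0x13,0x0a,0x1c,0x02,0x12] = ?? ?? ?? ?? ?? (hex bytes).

#0 dst[0x1b+2] := {0xc8,0x16}
#1 dst[0x12+3] := {0xc8,0x16,0x2a}
#2 dst[0x02+3] := {0x44,0xa2,0x63}
#3 dst[0x13+2] := {0x9a,0x3f}
#4 dst[0x0f+2] := {0x40,0x56}
query mem[0x13]=0x9a, mem[0x0a]=0x7f, mem[0x1c]=0x16, mem[0x02]=0x44, mem[0x12]=0xc8

MEM[0x13,0x0a,0x1c,0x02,0x12] = 9a 7f 16 44 c8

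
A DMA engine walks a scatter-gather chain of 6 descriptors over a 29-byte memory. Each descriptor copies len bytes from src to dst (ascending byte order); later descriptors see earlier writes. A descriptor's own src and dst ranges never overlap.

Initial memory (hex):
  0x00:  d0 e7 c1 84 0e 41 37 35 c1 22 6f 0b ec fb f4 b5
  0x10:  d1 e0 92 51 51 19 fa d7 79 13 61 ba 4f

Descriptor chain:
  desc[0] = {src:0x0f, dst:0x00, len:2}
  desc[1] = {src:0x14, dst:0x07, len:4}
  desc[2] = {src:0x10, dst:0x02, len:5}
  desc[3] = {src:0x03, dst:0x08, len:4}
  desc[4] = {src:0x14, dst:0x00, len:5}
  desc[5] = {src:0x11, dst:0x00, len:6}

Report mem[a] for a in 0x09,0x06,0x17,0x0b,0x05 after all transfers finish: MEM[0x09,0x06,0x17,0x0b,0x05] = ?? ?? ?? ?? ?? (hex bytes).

#0 dst[0x00+2] := {0xb5,0xd1}
#1 dst[0x07+4] := {0x51,0x19,0xfa,0xd7}
#2 dst[0x02+5] := {0xd1,0xe0,0x92,0x51,0x51}
#3 dst[0x08+4] := {0xe0,0x92,0x51,0x51}
#4 dst[0x00+5] := {0x51,0x19,0xfa,0xd7,0x79}
#5 dst[0x00+6] := {0xe0,0x92,0x51,0x51,0x19,0xfa}
query mem[0x09]=0x92, mem[0x06]=0x51, mem[0x17]=0xd7, mem[0x0b]=0x51, mem[0x05]=0xfa

MEM[0x09,0x06,0x17,0x0b,0x05] = 92 51 d7 51 fa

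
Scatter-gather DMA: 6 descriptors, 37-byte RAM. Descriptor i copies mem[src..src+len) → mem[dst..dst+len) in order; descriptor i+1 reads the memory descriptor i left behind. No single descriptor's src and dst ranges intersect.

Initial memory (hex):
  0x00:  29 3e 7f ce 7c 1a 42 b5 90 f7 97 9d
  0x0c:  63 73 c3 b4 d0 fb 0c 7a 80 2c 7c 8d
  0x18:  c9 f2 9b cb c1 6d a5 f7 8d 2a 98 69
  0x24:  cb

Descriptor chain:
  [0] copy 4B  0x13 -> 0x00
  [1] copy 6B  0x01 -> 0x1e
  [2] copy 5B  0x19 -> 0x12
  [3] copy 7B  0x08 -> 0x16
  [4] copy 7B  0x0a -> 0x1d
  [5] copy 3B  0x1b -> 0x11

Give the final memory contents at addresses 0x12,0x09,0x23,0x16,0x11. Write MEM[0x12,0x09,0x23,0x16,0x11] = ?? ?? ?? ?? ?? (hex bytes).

D0: mem[0x00..0x03] <- [7a 80 2c 7c]
D1: mem[0x1e..0x23] <- [80 2c 7c 7c 1a 42]
D2: mem[0x12..0x16] <- [f2 9b cb c1 6d]
D3: mem[0x16..0x1c] <- [90 f7 97 9d 63 73 c3]
D4: mem[0x1d..0x23] <- [97 9d 63 73 c3 b4 d0]
D5: mem[0x11..0x13] <- [73 c3 97]
query mem[0x12]=0xc3, mem[0x09]=0xf7, mem[0x23]=0xd0, mem[0x16]=0x90, mem[0x11]=0x73

MEM[0x12,0x09,0x23,0x16,0x11] = c3 f7 d0 90 73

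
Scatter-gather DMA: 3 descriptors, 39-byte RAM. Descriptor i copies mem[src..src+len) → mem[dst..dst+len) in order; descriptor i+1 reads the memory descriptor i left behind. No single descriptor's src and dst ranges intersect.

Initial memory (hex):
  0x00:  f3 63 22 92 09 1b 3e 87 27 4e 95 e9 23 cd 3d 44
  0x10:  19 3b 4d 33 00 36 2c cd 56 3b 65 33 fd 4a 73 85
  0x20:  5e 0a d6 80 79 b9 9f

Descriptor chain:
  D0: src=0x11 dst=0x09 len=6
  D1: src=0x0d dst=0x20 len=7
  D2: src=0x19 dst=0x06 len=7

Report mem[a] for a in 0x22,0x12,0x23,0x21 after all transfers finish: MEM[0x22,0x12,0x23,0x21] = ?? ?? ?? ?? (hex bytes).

[0] 0x11->0x09 len=6 : 3b 4d 33 00 36 2c
[1] 0x0d->0x20 len=7 : 36 2c 44 19 3b 4d 33
[2] 0x19->0x06 len=7 : 3b 65 33 fd 4a 73 85
query mem[0x22]=0x44, mem[0x12]=0x4d, mem[0x23]=0x19, mem[0x21]=0x2c

MEM[0x22,0x12,0x23,0x21] = 44 4d 19 2c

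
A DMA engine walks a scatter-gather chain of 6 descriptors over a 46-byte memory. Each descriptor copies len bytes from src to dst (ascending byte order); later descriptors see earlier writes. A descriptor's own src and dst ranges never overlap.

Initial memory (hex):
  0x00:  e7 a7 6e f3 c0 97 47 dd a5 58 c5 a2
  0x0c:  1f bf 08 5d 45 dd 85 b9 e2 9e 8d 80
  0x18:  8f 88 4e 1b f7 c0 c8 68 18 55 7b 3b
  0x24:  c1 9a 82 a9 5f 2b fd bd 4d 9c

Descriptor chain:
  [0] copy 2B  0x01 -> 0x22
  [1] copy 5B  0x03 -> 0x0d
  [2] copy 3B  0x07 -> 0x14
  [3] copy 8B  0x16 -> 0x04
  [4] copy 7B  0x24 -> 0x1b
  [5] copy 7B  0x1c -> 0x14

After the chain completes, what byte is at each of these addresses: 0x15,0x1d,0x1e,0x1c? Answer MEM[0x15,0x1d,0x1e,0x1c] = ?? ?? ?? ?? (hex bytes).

MEM[0x15,0x1d,0x1e,0x1c] = 82 82 a9 9a

  after D0: wrote 2B at 0x22 = a76e
  after D1: wrote 5B at 0x0d = f3c09747dd
  after D2: wrote 3B at 0x14 = dda558
  after D3: wrote 8B at 0x04 = 58808f884e1bf7c0
  after D4: wrote 7B at 0x1b = c19a82a95f2bfd
  after D5: wrote 7B at 0x14 = 9a82a95f2bfda7
query mem[0x15]=0x82, mem[0x1d]=0x82, mem[0x1e]=0xa9, mem[0x1c]=0x9a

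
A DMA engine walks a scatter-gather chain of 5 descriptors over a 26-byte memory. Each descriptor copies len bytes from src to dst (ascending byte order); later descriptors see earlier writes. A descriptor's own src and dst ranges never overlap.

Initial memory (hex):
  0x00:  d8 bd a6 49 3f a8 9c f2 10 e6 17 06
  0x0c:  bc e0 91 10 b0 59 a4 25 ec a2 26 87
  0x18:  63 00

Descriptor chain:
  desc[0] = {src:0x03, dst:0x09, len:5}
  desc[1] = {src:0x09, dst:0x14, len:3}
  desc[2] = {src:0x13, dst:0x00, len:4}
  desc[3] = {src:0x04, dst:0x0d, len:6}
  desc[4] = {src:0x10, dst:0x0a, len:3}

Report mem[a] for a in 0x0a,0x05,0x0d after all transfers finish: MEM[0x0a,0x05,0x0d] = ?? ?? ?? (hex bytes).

[0] 0x03->0x09 len=5 : 49 3f a8 9c f2
[1] 0x09->0x14 len=3 : 49 3f a8
[2] 0x13->0x00 len=4 : 25 49 3f a8
[3] 0x04->0x0d len=6 : 3f a8 9c f2 10 49
[4] 0x10->0x0a len=3 : f2 10 49
query mem[0x0a]=0xf2, mem[0x05]=0xa8, mem[0x0d]=0x3f

MEM[0x0a,0x05,0x0d] = f2 a8 3f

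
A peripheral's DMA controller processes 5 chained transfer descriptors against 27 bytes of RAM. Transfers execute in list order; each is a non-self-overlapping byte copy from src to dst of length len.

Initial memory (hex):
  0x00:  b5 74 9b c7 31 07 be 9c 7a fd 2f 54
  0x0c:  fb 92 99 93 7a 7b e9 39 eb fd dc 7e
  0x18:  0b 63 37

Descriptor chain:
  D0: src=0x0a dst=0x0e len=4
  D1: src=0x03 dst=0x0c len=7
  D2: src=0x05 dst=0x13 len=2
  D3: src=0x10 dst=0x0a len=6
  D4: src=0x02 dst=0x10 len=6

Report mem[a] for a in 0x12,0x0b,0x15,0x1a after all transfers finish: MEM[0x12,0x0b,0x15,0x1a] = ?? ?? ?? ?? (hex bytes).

D0: mem[0x0e..0x11] <- [2f 54 fb 92]
D1: mem[0x0c..0x12] <- [c7 31 07 be 9c 7a fd]
D2: mem[0x13..0x14] <- [07 be]
D3: mem[0x0a..0x0f] <- [9c 7a fd 07 be fd]
D4: mem[0x10..0x15] <- [9b c7 31 07 be 9c]
query mem[0x12]=0x31, mem[0x0b]=0x7a, mem[0x15]=0x9c, mem[0x1a]=0x37

MEM[0x12,0x0b,0x15,0x1a] = 31 7a 9c 37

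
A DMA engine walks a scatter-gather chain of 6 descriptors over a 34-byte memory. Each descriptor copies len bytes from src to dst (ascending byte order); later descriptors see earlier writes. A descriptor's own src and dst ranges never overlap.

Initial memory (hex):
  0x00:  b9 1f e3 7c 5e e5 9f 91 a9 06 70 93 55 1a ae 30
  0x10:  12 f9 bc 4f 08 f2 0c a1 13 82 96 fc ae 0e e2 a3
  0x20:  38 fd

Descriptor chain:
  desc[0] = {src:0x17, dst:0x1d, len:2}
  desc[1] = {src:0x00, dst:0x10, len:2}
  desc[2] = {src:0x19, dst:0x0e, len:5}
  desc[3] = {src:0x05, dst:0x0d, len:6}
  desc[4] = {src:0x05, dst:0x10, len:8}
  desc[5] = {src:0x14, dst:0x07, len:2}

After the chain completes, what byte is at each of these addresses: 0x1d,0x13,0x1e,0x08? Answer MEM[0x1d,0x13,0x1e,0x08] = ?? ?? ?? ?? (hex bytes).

D0: mem[0x1d..0x1e] <- [a1 13]
D1: mem[0x10..0x11] <- [b9 1f]
D2: mem[0x0e..0x12] <- [82 96 fc ae a1]
D3: mem[0x0d..0x12] <- [e5 9f 91 a9 06 70]
D4: mem[0x10..0x17] <- [e5 9f 91 a9 06 70 93 55]
D5: mem[0x07..0x08] <- [06 70]
query mem[0x1d]=0xa1, mem[0x13]=0xa9, mem[0x1e]=0x13, mem[0x08]=0x70

MEM[0x1d,0x13,0x1e,0x08] = a1 a9 13 70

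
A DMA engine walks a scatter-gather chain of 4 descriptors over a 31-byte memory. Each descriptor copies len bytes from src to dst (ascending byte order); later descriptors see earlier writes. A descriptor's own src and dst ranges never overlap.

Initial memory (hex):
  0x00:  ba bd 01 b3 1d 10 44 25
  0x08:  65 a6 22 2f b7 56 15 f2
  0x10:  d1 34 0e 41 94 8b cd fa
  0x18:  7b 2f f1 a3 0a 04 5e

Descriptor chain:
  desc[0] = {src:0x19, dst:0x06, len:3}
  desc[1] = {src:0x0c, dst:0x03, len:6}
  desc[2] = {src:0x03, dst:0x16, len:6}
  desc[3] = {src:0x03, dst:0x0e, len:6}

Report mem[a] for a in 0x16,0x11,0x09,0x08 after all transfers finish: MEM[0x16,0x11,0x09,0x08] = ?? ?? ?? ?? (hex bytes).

MEM[0x16,0x11,0x09,0x08] = b7 f2 a6 34

#0 dst[0x06+3] := {0x2f,0xf1,0xa3}
#1 dst[0x03+6] := {0xb7,0x56,0x15,0xf2,0xd1,0x34}
#2 dst[0x16+6] := {0xb7,0x56,0x15,0xf2,0xd1,0x34}
#3 dst[0x0e+6] := {0xb7,0x56,0x15,0xf2,0xd1,0x34}
query mem[0x16]=0xb7, mem[0x11]=0xf2, mem[0x09]=0xa6, mem[0x08]=0x34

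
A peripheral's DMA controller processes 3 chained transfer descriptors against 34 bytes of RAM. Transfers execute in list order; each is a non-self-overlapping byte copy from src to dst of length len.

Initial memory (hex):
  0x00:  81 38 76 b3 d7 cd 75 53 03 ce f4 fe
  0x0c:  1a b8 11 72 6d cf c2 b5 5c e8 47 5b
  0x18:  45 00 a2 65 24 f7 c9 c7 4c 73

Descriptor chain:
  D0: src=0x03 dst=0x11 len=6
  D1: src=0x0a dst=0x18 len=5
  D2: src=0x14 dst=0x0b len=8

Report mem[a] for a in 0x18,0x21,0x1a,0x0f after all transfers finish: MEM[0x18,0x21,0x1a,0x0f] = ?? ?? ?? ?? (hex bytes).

[0] 0x03->0x11 len=6 : b3 d7 cd 75 53 03
[1] 0x0a->0x18 len=5 : f4 fe 1a b8 11
[2] 0x14->0x0b len=8 : 75 53 03 5b f4 fe 1a b8
query mem[0x18]=0xf4, mem[0x21]=0x73, mem[0x1a]=0x1a, mem[0x0f]=0xf4

MEM[0x18,0x21,0x1a,0x0f] = f4 73 1a f4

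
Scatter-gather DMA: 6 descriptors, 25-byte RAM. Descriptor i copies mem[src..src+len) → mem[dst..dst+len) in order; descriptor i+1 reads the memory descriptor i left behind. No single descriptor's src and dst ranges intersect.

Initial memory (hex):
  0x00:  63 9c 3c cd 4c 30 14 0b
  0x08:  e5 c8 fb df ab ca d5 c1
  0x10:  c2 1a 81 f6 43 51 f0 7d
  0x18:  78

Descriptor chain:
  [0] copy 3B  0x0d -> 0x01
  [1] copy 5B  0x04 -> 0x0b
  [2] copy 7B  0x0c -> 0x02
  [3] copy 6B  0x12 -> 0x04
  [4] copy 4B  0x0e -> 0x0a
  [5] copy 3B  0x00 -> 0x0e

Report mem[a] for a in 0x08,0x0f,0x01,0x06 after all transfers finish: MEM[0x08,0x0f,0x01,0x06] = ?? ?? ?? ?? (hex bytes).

#0 dst[0x01+3] := {0xca,0xd5,0xc1}
#1 dst[0x0b+5] := {0x4c,0x30,0x14,0x0b,0xe5}
#2 dst[0x02+7] := {0x30,0x14,0x0b,0xe5,0xc2,0x1a,0x81}
#3 dst[0x04+6] := {0x81,0xf6,0x43,0x51,0xf0,0x7d}
#4 dst[0x0a+4] := {0x0b,0xe5,0xc2,0x1a}
#5 dst[0x0e+3] := {0x63,0xca,0x30}
query mem[0x08]=0xf0, mem[0x0f]=0xca, mem[0x01]=0xca, mem[0x06]=0x43

MEM[0x08,0x0f,0x01,0x06] = f0 ca ca 43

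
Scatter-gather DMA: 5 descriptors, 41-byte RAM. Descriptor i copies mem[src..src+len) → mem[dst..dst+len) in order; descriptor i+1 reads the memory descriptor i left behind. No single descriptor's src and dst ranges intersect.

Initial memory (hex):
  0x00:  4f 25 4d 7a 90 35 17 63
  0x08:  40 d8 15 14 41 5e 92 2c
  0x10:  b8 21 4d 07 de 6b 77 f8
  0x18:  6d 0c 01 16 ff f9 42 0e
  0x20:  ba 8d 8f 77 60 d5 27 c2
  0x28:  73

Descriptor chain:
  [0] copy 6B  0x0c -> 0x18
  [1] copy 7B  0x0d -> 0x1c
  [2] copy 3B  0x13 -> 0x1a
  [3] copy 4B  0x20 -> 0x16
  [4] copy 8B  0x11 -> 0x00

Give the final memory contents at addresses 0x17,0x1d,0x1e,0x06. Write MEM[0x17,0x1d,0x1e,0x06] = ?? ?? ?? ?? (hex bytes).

MEM[0x17,0x1d,0x1e,0x06] = 4d 92 2c 4d

D0: mem[0x18..0x1d] <- [41 5e 92 2c b8 21]
D1: mem[0x1c..0x22] <- [5e 92 2c b8 21 4d 07]
D2: mem[0x1a..0x1c] <- [07 de 6b]
D3: mem[0x16..0x19] <- [21 4d 07 77]
D4: mem[0x00..0x07] <- [21 4d 07 de 6b 21 4d 07]
query mem[0x17]=0x4d, mem[0x1d]=0x92, mem[0x1e]=0x2c, mem[0x06]=0x4d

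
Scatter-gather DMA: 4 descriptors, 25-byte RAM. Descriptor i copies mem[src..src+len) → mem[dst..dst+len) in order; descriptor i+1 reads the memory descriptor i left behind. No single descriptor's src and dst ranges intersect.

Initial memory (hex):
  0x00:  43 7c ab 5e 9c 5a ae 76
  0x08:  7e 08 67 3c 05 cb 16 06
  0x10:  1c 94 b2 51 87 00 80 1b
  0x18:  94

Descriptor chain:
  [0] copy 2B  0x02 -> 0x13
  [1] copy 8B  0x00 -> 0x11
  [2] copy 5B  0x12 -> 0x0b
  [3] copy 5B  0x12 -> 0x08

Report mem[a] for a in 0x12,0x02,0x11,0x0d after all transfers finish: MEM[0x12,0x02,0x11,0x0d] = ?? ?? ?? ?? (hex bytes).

[0] 0x02->0x13 len=2 : ab 5e
[1] 0x00->0x11 len=8 : 43 7c ab 5e 9c 5a ae 76
[2] 0x12->0x0b len=5 : 7c ab 5e 9c 5a
[3] 0x12->0x08 len=5 : 7c ab 5e 9c 5a
query mem[0x12]=0x7c, mem[0x02]=0xab, mem[0x11]=0x43, mem[0x0d]=0x5e

MEM[0x12,0x02,0x11,0x0d] = 7c ab 43 5e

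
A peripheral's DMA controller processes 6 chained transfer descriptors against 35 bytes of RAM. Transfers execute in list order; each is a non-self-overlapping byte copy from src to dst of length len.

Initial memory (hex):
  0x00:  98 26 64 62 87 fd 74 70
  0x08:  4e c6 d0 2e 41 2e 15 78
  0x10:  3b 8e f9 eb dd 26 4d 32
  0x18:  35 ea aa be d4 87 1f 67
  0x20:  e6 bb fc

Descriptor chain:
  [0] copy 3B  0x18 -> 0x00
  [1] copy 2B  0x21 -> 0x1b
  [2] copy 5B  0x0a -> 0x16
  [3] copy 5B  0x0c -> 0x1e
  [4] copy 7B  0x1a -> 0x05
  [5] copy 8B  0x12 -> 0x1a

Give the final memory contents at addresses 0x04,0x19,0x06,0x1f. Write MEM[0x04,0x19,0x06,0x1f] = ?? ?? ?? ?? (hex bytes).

MEM[0x04,0x19,0x06,0x1f] = 87 2e bb 2e

[0] 0x18->0x00 len=3 : 35 ea aa
[1] 0x21->0x1b len=2 : bb fc
[2] 0x0a->0x16 len=5 : d0 2e 41 2e 15
[3] 0x0c->0x1e len=5 : 41 2e 15 78 3b
[4] 0x1a->0x05 len=7 : 15 bb fc 87 41 2e 15
[5] 0x12->0x1a len=8 : f9 eb dd 26 d0 2e 41 2e
query mem[0x04]=0x87, mem[0x19]=0x2e, mem[0x06]=0xbb, mem[0x1f]=0x2e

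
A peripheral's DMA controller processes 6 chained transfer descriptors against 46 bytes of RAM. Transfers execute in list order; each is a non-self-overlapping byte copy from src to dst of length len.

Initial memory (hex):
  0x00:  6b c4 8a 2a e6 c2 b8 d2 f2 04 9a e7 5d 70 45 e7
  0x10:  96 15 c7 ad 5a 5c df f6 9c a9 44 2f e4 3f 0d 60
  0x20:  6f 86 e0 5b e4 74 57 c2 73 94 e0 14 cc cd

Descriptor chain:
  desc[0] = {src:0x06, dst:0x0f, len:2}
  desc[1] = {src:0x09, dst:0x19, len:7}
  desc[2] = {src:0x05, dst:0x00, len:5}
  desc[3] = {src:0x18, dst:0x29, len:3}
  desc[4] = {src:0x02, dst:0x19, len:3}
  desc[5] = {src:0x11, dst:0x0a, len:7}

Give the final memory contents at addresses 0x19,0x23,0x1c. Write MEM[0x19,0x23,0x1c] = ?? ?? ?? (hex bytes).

MEM[0x19,0x23,0x1c] = d2 5b 5d

D0: mem[0x0f..0x10] <- [b8 d2]
D1: mem[0x19..0x1f] <- [04 9a e7 5d 70 45 b8]
D2: mem[0x00..0x04] <- [c2 b8 d2 f2 04]
D3: mem[0x29..0x2b] <- [9c 04 9a]
D4: mem[0x19..0x1b] <- [d2 f2 04]
D5: mem[0x0a..0x10] <- [15 c7 ad 5a 5c df f6]
query mem[0x19]=0xd2, mem[0x23]=0x5b, mem[0x1c]=0x5d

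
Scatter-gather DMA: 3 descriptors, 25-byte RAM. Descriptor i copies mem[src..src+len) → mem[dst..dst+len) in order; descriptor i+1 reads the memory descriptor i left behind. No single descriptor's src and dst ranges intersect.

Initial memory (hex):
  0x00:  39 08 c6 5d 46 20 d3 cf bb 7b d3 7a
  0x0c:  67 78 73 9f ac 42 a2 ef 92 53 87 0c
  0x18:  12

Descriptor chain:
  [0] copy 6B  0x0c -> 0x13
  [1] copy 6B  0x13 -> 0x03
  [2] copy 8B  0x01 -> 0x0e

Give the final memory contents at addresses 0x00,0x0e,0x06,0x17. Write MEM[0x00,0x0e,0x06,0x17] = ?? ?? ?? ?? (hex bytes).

[0] 0x0c->0x13 len=6 : 67 78 73 9f ac 42
[1] 0x13->0x03 len=6 : 67 78 73 9f ac 42
[2] 0x01->0x0e len=8 : 08 c6 67 78 73 9f ac 42
query mem[0x00]=0x39, mem[0x0e]=0x08, mem[0x06]=0x9f, mem[0x17]=0xac

MEM[0x00,0x0e,0x06,0x17] = 39 08 9f ac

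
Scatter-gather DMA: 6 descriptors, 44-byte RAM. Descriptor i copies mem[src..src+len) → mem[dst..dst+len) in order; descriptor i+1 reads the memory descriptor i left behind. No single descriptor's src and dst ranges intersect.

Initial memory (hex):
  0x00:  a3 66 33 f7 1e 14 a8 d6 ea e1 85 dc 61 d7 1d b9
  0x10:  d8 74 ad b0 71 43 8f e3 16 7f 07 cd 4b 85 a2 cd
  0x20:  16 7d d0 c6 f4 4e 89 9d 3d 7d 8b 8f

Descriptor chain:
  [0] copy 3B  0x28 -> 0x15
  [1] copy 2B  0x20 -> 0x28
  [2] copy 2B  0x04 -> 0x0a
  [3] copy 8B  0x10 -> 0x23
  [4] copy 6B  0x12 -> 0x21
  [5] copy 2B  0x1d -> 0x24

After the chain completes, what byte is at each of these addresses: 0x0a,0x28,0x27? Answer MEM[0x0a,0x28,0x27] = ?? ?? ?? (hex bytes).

#0 dst[0x15+3] := {0x3d,0x7d,0x8b}
#1 dst[0x28+2] := {0x16,0x7d}
#2 dst[0x0a+2] := {0x1e,0x14}
#3 dst[0x23+8] := {0xd8,0x74,0xad,0xb0,0x71,0x3d,0x7d,0x8b}
#4 dst[0x21+6] := {0xad,0xb0,0x71,0x3d,0x7d,0x8b}
#5 dst[0x24+2] := {0x85,0xa2}
query mem[0x0a]=0x1e, mem[0x28]=0x3d, mem[0x27]=0x71

MEM[0x0a,0x28,0x27] = 1e 3d 71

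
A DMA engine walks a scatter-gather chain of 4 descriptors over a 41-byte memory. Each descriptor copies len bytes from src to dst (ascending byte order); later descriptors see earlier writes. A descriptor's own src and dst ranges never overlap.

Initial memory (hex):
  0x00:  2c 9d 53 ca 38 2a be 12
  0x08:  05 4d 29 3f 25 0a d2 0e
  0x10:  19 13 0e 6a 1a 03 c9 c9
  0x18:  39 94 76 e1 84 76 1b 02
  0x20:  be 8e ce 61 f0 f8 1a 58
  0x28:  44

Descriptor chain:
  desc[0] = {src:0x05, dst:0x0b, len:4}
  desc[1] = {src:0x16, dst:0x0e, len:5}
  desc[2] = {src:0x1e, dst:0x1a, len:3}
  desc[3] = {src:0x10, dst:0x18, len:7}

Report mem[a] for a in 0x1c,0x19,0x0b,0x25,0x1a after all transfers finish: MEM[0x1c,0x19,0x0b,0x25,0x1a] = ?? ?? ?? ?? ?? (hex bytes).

MEM[0x1c,0x19,0x0b,0x25,0x1a] = 1a 94 2a f8 76

[0] 0x05->0x0b len=4 : 2a be 12 05
[1] 0x16->0x0e len=5 : c9 c9 39 94 76
[2] 0x1e->0x1a len=3 : 1b 02 be
[3] 0x10->0x18 len=7 : 39 94 76 6a 1a 03 c9
query mem[0x1c]=0x1a, mem[0x19]=0x94, mem[0x0b]=0x2a, mem[0x25]=0xf8, mem[0x1a]=0x76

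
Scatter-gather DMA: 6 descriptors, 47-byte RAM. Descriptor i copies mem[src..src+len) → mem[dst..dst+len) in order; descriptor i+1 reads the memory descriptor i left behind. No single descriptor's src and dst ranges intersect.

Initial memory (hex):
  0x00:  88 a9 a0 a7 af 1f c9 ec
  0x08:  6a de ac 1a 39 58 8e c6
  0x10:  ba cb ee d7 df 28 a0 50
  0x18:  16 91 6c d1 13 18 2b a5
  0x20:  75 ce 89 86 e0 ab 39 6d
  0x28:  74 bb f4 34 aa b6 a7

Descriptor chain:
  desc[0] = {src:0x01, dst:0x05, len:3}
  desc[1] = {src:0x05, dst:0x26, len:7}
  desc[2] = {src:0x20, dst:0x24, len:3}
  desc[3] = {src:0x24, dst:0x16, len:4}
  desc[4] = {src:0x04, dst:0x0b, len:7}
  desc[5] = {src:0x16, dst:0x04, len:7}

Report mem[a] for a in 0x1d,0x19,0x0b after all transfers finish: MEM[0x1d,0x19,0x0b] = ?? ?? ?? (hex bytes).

MEM[0x1d,0x19,0x0b] = 18 a0 af

D0: mem[0x05..0x07] <- [a9 a0 a7]
D1: mem[0x26..0x2c] <- [a9 a0 a7 6a de ac 1a]
D2: mem[0x24..0x26] <- [75 ce 89]
D3: mem[0x16..0x19] <- [75 ce 89 a0]
D4: mem[0x0b..0x11] <- [af a9 a0 a7 6a de ac]
D5: mem[0x04..0x0a] <- [75 ce 89 a0 6c d1 13]
query mem[0x1d]=0x18, mem[0x19]=0xa0, mem[0x0b]=0xaf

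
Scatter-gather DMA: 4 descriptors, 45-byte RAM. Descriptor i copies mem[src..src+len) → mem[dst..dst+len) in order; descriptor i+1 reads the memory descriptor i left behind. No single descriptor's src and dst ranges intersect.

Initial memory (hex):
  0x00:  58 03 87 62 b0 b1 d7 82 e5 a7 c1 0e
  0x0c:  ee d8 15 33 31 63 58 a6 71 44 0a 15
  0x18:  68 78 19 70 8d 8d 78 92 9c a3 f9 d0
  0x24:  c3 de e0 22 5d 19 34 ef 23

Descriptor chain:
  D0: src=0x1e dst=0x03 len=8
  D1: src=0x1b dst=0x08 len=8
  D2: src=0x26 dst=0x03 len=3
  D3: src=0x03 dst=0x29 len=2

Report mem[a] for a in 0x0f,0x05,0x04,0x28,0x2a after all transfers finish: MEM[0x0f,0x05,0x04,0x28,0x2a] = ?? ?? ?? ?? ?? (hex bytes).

MEM[0x0f,0x05,0x04,0x28,0x2a] = f9 5d 22 5d 22

#0 dst[0x03+8] := {0x78,0x92,0x9c,0xa3,0xf9,0xd0,0xc3,0xde}
#1 dst[0x08+8] := {0x70,0x8d,0x8d,0x78,0x92,0x9c,0xa3,0xf9}
#2 dst[0x03+3] := {0xe0,0x22,0x5d}
#3 dst[0x29+2] := {0xe0,0x22}
query mem[0x0f]=0xf9, mem[0x05]=0x5d, mem[0x04]=0x22, mem[0x28]=0x5d, mem[0x2a]=0x22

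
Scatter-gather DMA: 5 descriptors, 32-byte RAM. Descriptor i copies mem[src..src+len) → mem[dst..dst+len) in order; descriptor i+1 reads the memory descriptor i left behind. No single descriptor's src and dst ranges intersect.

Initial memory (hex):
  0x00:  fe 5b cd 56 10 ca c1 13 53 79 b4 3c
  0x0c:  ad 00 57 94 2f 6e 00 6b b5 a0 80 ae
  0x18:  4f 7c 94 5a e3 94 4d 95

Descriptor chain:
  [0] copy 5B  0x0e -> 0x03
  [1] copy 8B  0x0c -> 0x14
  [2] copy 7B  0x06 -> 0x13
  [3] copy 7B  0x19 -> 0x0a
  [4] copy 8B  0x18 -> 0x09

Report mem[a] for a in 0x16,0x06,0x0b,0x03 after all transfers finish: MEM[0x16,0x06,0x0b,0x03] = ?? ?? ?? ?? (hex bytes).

D0: mem[0x03..0x07] <- [57 94 2f 6e 00]
D1: mem[0x14..0x1b] <- [ad 00 57 94 2f 6e 00 6b]
D2: mem[0x13..0x19] <- [6e 00 53 79 b4 3c ad]
D3: mem[0x0a..0x10] <- [ad 00 6b e3 94 4d 95]
D4: mem[0x09..0x10] <- [3c ad 00 6b e3 94 4d 95]
query mem[0x16]=0x79, mem[0x06]=0x6e, mem[0x0b]=0x00, mem[0x03]=0x57

MEM[0x16,0x06,0x0b,0x03] = 79 6e 00 57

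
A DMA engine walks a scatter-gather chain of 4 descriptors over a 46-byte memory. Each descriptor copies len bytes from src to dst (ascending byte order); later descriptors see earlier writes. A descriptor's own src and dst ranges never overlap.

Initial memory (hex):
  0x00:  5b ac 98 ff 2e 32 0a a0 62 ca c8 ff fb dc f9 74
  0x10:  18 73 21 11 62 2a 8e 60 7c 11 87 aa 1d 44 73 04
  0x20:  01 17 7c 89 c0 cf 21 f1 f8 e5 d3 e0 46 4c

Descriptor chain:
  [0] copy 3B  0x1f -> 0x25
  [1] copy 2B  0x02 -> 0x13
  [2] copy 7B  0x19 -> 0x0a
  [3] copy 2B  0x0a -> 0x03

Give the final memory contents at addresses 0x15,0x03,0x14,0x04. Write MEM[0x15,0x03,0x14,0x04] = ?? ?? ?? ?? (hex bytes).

#0 dst[0x25+3] := {0x04,0x01,0x17}
#1 dst[0x13+2] := {0x98,0xff}
#2 dst[0x0a+7] := {0x11,0x87,0xaa,0x1d,0x44,0x73,0x04}
#3 dst[0x03+2] := {0x11,0x87}
query mem[0x15]=0x2a, mem[0x03]=0x11, mem[0x14]=0xff, mem[0x04]=0x87

MEM[0x15,0x03,0x14,0x04] = 2a 11 ff 87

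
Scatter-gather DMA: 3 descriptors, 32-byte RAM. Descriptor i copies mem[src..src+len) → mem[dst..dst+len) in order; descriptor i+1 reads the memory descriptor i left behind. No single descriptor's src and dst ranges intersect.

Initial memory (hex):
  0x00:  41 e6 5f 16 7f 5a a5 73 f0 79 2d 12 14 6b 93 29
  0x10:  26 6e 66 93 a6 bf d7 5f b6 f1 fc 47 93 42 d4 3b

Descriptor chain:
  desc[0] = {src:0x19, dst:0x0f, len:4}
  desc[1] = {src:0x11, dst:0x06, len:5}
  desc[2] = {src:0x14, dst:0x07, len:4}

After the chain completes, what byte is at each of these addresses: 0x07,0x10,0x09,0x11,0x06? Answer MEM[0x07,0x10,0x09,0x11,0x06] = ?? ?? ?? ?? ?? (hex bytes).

MEM[0x07,0x10,0x09,0x11,0x06] = a6 fc d7 47 47

[0] 0x19->0x0f len=4 : f1 fc 47 93
[1] 0x11->0x06 len=5 : 47 93 93 a6 bf
[2] 0x14->0x07 len=4 : a6 bf d7 5f
query mem[0x07]=0xa6, mem[0x10]=0xfc, mem[0x09]=0xd7, mem[0x11]=0x47, mem[0x06]=0x47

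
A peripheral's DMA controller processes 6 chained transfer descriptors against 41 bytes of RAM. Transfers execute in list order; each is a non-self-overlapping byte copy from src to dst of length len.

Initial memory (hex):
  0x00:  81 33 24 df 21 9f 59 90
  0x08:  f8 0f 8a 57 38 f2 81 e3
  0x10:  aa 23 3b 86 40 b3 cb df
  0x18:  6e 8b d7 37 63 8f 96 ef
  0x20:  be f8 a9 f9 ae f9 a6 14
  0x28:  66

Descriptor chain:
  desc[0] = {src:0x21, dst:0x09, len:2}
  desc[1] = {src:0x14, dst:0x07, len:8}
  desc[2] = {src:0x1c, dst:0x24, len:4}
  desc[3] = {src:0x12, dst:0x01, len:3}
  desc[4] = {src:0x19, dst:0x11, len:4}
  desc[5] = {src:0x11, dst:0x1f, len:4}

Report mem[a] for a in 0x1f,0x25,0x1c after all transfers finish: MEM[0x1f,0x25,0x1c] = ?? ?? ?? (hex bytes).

#0 dst[0x09+2] := {0xf8,0xa9}
#1 dst[0x07+8] := {0x40,0xb3,0xcb,0xdf,0x6e,0x8b,0xd7,0x37}
#2 dst[0x24+4] := {0x63,0x8f,0x96,0xef}
#3 dst[0x01+3] := {0x3b,0x86,0x40}
#4 dst[0x11+4] := {0x8b,0xd7,0x37,0x63}
#5 dst[0x1f+4] := {0x8b,0xd7,0x37,0x63}
query mem[0x1f]=0x8b, mem[0x25]=0x8f, mem[0x1c]=0x63

MEM[0x1f,0x25,0x1c] = 8b 8f 63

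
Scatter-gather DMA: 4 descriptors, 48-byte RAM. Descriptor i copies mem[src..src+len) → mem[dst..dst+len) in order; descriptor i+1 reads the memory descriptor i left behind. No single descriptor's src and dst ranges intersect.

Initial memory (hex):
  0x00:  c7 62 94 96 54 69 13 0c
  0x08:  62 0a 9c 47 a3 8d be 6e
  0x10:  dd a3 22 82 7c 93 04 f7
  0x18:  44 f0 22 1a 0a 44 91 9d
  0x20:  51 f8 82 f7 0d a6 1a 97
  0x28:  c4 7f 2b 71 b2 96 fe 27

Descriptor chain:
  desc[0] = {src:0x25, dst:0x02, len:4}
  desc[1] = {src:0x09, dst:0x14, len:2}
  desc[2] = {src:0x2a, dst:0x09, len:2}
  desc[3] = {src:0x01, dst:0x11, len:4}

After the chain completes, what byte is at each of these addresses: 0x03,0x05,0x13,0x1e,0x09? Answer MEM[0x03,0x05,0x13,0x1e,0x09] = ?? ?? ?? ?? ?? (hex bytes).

[0] 0x25->0x02 len=4 : a6 1a 97 c4
[1] 0x09->0x14 len=2 : 0a 9c
[2] 0x2a->0x09 len=2 : 2b 71
[3] 0x01->0x11 len=4 : 62 a6 1a 97
query mem[0x03]=0x1a, mem[0x05]=0xc4, mem[0x13]=0x1a, mem[0x1e]=0x91, mem[0x09]=0x2b

MEM[0x03,0x05,0x13,0x1e,0x09] = 1a c4 1a 91 2b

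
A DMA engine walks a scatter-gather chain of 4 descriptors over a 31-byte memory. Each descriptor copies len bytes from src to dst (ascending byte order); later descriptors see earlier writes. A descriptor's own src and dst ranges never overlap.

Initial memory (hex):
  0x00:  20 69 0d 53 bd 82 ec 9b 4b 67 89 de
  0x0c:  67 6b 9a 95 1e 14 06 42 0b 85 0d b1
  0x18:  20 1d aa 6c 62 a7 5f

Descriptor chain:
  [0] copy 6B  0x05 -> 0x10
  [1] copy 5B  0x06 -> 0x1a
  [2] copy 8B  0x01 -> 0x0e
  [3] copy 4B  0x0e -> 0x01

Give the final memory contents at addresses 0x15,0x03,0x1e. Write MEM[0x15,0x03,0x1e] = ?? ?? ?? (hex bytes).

MEM[0x15,0x03,0x1e] = 4b 53 89

D0: mem[0x10..0x15] <- [82 ec 9b 4b 67 89]
D1: mem[0x1a..0x1e] <- [ec 9b 4b 67 89]
D2: mem[0x0e..0x15] <- [69 0d 53 bd 82 ec 9b 4b]
D3: mem[0x01..0x04] <- [69 0d 53 bd]
query mem[0x15]=0x4b, mem[0x03]=0x53, mem[0x1e]=0x89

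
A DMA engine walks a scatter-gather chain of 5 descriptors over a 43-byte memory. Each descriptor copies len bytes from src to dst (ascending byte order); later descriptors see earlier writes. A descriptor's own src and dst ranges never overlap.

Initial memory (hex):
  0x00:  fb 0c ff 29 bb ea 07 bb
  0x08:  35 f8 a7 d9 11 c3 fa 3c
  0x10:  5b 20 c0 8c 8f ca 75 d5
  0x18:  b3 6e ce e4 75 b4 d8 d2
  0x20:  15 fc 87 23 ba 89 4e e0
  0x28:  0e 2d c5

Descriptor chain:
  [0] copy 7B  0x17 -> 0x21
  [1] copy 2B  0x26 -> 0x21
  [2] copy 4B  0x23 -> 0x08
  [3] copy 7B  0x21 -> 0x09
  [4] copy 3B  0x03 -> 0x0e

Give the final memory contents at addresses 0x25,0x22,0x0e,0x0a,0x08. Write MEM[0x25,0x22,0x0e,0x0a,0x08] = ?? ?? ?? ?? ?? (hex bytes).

[0] 0x17->0x21 len=7 : d5 b3 6e ce e4 75 b4
[1] 0x26->0x21 len=2 : 75 b4
[2] 0x23->0x08 len=4 : 6e ce e4 75
[3] 0x21->0x09 len=7 : 75 b4 6e ce e4 75 b4
[4] 0x03->0x0e len=3 : 29 bb ea
query mem[0x25]=0xe4, mem[0x22]=0xb4, mem[0x0e]=0x29, mem[0x0a]=0xb4, mem[0x08]=0x6e

MEM[0x25,0x22,0x0e,0x0a,0x08] = e4 b4 29 b4 6e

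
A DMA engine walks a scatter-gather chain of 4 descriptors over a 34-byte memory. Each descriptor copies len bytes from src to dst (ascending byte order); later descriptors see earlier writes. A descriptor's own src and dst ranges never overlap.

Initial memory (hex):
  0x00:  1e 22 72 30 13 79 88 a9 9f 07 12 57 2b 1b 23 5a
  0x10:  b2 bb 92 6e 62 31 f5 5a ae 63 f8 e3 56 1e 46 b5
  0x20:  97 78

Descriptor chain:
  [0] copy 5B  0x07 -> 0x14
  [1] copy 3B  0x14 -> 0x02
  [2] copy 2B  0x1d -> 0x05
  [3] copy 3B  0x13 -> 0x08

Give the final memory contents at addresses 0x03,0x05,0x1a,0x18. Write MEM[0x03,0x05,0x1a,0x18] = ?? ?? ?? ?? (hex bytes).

MEM[0x03,0x05,0x1a,0x18] = 9f 1e f8 57

#0 dst[0x14+5] := {0xa9,0x9f,0x07,0x12,0x57}
#1 dst[0x02+3] := {0xa9,0x9f,0x07}
#2 dst[0x05+2] := {0x1e,0x46}
#3 dst[0x08+3] := {0x6e,0xa9,0x9f}
query mem[0x03]=0x9f, mem[0x05]=0x1e, mem[0x1a]=0xf8, mem[0x18]=0x57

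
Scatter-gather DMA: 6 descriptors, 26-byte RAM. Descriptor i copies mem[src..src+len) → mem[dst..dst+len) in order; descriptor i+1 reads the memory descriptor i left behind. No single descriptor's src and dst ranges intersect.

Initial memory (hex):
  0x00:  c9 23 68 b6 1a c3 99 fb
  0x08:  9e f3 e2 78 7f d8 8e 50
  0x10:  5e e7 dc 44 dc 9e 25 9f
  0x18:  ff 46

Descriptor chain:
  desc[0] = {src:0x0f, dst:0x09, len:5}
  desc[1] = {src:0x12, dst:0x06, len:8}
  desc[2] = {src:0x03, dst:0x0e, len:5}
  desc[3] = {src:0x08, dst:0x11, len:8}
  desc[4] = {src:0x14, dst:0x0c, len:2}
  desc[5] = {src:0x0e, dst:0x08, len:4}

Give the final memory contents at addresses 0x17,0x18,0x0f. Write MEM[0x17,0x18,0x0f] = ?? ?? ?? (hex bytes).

MEM[0x17,0x18,0x0f] = b6 1a 1a

D0: mem[0x09..0x0d] <- [50 5e e7 dc 44]
D1: mem[0x06..0x0d] <- [dc 44 dc 9e 25 9f ff 46]
D2: mem[0x0e..0x12] <- [b6 1a c3 dc 44]
D3: mem[0x11..0x18] <- [dc 9e 25 9f ff 46 b6 1a]
D4: mem[0x0c..0x0d] <- [9f ff]
D5: mem[0x08..0x0b] <- [b6 1a c3 dc]
query mem[0x17]=0xb6, mem[0x18]=0x1a, mem[0x0f]=0x1a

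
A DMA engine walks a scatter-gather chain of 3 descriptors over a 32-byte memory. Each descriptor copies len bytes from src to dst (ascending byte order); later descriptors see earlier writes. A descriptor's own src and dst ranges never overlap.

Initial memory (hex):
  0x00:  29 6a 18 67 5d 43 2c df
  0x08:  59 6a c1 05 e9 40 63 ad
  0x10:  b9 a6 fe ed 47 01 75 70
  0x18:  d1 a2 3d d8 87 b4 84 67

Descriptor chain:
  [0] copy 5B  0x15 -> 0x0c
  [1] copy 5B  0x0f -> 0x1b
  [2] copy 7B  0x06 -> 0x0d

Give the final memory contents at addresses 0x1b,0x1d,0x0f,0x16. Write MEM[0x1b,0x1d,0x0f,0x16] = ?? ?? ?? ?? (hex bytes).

D0: mem[0x0c..0x10] <- [01 75 70 d1 a2]
D1: mem[0x1b..0x1f] <- [d1 a2 a6 fe ed]
D2: mem[0x0d..0x13] <- [2c df 59 6a c1 05 01]
query mem[0x1b]=0xd1, mem[0x1d]=0xa6, mem[0x0f]=0x59, mem[0x16]=0x75

MEM[0x1b,0x1d,0x0f,0x16] = d1 a6 59 75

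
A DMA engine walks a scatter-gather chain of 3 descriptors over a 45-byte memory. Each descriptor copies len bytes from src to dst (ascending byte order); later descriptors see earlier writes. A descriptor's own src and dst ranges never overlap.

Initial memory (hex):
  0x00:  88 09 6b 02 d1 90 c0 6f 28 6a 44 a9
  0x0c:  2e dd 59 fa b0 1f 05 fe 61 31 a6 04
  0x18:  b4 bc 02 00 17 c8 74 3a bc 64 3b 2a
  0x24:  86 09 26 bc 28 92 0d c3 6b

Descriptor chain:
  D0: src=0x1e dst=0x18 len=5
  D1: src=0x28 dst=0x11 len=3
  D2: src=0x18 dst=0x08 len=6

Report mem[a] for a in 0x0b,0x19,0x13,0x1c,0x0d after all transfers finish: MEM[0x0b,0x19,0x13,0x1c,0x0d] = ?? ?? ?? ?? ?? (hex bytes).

#0 dst[0x18+5] := {0x74,0x3a,0xbc,0x64,0x3b}
#1 dst[0x11+3] := {0x28,0x92,0x0d}
#2 dst[0x08+6] := {0x74,0x3a,0xbc,0x64,0x3b,0xc8}
query mem[0x0b]=0x64, mem[0x19]=0x3a, mem[0x13]=0x0d, mem[0x1c]=0x3b, mem[0x0d]=0xc8

MEM[0x0b,0x19,0x13,0x1c,0x0d] = 64 3a 0d 3b c8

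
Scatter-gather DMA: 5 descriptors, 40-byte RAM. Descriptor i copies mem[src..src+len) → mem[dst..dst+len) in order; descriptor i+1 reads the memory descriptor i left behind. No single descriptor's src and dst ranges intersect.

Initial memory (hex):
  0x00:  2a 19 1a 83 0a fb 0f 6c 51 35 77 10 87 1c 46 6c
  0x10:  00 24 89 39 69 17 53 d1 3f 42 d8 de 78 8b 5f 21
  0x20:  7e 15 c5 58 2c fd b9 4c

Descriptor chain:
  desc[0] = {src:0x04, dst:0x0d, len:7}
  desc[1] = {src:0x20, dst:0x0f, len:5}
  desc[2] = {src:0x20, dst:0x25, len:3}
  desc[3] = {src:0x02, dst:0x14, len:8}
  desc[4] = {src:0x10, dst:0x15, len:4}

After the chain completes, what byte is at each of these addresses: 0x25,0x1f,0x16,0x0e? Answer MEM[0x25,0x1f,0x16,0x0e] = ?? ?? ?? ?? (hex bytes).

#0 dst[0x0d+7] := {0x0a,0xfb,0x0f,0x6c,0x51,0x35,0x77}
#1 dst[0x0f+5] := {0x7e,0x15,0xc5,0x58,0x2c}
#2 dst[0x25+3] := {0x7e,0x15,0xc5}
#3 dst[0x14+8] := {0x1a,0x83,0x0a,0xfb,0x0f,0x6c,0x51,0x35}
#4 dst[0x15+4] := {0x15,0xc5,0x58,0x2c}
query mem[0x25]=0x7e, mem[0x1f]=0x21, mem[0x16]=0xc5, mem[0x0e]=0xfb

MEM[0x25,0x1f,0x16,0x0e] = 7e 21 c5 fb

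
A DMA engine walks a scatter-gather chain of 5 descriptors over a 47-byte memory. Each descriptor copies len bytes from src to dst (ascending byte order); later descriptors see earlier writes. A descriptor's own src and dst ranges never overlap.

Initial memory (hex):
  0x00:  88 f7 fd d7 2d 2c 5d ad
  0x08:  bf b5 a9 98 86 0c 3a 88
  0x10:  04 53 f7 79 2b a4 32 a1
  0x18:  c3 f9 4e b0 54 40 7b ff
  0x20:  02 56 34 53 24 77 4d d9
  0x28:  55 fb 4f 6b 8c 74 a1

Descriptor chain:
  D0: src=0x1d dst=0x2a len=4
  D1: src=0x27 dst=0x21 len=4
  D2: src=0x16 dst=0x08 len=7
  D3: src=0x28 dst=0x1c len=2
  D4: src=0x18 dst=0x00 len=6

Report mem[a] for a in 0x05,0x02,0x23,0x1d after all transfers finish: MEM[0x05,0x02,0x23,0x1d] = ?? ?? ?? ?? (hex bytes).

[0] 0x1d->0x2a len=4 : 40 7b ff 02
[1] 0x27->0x21 len=4 : d9 55 fb 40
[2] 0x16->0x08 len=7 : 32 a1 c3 f9 4e b0 54
[3] 0x28->0x1c len=2 : 55 fb
[4] 0x18->0x00 len=6 : c3 f9 4e b0 55 fb
query mem[0x05]=0xfb, mem[0x02]=0x4e, mem[0x23]=0xfb, mem[0x1d]=0xfb

MEM[0x05,0x02,0x23,0x1d] = fb 4e fb fb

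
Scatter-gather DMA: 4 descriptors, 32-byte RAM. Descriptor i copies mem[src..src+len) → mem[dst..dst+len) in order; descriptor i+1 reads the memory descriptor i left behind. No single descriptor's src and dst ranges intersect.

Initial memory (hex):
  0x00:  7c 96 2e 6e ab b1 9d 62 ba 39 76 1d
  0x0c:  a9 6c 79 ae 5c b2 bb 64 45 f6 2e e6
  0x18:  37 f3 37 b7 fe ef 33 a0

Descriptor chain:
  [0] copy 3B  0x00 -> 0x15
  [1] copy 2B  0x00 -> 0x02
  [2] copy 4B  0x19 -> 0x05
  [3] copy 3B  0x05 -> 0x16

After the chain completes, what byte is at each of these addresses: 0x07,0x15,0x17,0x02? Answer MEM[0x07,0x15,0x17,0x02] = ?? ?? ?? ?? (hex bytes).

#0 dst[0x15+3] := {0x7c,0x96,0x2e}
#1 dst[0x02+2] := {0x7c,0x96}
#2 dst[0x05+4] := {0xf3,0x37,0xb7,0xfe}
#3 dst[0x16+3] := {0xf3,0x37,0xb7}
query mem[0x07]=0xb7, mem[0x15]=0x7c, mem[0x17]=0x37, mem[0x02]=0x7c

MEM[0x07,0x15,0x17,0x02] = b7 7c 37 7c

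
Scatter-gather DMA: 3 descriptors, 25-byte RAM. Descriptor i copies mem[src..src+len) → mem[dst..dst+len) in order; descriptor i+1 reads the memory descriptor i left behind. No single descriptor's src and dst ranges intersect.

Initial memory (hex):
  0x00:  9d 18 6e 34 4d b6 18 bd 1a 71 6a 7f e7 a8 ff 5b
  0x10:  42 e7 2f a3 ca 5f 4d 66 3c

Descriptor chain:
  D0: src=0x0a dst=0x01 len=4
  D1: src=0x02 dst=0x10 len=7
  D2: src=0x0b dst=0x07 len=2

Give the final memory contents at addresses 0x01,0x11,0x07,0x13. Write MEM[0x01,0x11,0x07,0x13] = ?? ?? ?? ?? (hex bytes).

#0 dst[0x01+4] := {0x6a,0x7f,0xe7,0xa8}
#1 dst[0x10+7] := {0x7f,0xe7,0xa8,0xb6,0x18,0xbd,0x1a}
#2 dst[0x07+2] := {0x7f,0xe7}
query mem[0x01]=0x6a, mem[0x11]=0xe7, mem[0x07]=0x7f, mem[0x13]=0xb6

MEM[0x01,0x11,0x07,0x13] = 6a e7 7f b6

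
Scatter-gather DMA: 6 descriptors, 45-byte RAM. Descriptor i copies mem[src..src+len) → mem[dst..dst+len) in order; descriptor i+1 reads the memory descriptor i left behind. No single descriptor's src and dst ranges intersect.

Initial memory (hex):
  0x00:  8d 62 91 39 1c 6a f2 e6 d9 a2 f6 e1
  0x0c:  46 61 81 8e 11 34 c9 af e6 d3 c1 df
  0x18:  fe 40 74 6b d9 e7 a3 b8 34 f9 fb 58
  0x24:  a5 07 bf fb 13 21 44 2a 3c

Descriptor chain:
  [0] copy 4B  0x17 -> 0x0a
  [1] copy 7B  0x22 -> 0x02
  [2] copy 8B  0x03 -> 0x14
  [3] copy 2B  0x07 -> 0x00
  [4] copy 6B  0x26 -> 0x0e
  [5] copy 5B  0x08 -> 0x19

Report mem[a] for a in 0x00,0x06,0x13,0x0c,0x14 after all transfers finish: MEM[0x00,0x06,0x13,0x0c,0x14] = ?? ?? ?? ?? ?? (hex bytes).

MEM[0x00,0x06,0x13,0x0c,0x14] = fb bf 2a 40 58

  after D0: wrote 4B at 0x0a = dffe4074
  after D1: wrote 7B at 0x02 = fb58a507bffb13
  after D2: wrote 8B at 0x14 = 58a507bffb13a2df
  after D3: wrote 2B at 0x00 = fb13
  after D4: wrote 6B at 0x0e = bffb1321442a
  after D5: wrote 5B at 0x19 = 13a2dffe40
query mem[0x00]=0xfb, mem[0x06]=0xbf, mem[0x13]=0x2a, mem[0x0c]=0x40, mem[0x14]=0x58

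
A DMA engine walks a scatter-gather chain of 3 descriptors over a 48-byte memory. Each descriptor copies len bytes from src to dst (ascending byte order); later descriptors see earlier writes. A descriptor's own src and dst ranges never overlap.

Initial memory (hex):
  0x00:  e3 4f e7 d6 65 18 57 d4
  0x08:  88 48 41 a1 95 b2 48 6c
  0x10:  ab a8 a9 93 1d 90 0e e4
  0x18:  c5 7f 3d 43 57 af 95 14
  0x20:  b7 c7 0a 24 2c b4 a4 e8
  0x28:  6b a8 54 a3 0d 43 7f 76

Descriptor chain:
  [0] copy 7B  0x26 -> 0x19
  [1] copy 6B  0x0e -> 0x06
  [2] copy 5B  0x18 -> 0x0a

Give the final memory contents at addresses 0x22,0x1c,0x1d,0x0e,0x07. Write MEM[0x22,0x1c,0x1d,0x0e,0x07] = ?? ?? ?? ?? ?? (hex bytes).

MEM[0x22,0x1c,0x1d,0x0e,0x07] = 0a a8 54 a8 6c

[0] 0x26->0x19 len=7 : a4 e8 6b a8 54 a3 0d
[1] 0x0e->0x06 len=6 : 48 6c ab a8 a9 93
[2] 0x18->0x0a len=5 : c5 a4 e8 6b a8
query mem[0x22]=0x0a, mem[0x1c]=0xa8, mem[0x1d]=0x54, mem[0x0e]=0xa8, mem[0x07]=0x6c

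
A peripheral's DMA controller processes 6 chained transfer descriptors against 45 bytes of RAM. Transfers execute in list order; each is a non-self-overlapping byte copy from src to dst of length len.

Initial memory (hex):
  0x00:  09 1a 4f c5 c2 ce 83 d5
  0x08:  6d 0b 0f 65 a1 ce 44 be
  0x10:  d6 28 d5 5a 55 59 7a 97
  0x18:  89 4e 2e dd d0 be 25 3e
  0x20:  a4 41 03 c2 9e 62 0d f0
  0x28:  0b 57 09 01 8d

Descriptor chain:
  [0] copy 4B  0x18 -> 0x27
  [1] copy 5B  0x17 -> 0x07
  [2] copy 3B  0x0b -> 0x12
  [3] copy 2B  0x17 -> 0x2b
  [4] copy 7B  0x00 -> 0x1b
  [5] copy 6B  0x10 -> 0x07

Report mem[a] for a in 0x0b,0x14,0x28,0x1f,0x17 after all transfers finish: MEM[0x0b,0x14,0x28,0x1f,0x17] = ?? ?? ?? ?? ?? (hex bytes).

MEM[0x0b,0x14,0x28,0x1f,0x17] = ce ce 4e c2 97

#0 dst[0x27+4] := {0x89,0x4e,0x2e,0xdd}
#1 dst[0x07+5] := {0x97,0x89,0x4e,0x2e,0xdd}
#2 dst[0x12+3] := {0xdd,0xa1,0xce}
#3 dst[0x2b+2] := {0x97,0x89}
#4 dst[0x1b+7] := {0x09,0x1a,0x4f,0xc5,0xc2,0xce,0x83}
#5 dst[0x07+6] := {0xd6,0x28,0xdd,0xa1,0xce,0x59}
query mem[0x0b]=0xce, mem[0x14]=0xce, mem[0x28]=0x4e, mem[0x1f]=0xc2, mem[0x17]=0x97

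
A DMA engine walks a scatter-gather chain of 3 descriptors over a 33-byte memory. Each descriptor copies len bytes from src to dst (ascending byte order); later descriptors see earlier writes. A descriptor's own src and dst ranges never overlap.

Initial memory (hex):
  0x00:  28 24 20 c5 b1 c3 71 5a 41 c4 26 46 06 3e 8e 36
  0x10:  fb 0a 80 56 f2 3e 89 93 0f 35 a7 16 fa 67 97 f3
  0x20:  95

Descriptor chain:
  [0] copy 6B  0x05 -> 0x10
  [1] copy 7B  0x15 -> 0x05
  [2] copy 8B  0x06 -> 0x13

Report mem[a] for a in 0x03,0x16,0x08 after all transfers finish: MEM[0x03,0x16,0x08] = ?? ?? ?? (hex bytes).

[0] 0x05->0x10 len=6 : c3 71 5a 41 c4 26
[1] 0x15->0x05 len=7 : 26 89 93 0f 35 a7 16
[2] 0x06->0x13 len=8 : 89 93 0f 35 a7 16 06 3e
query mem[0x03]=0xc5, mem[0x16]=0x35, mem[0x08]=0x0f

MEM[0x03,0x16,0x08] = c5 35 0f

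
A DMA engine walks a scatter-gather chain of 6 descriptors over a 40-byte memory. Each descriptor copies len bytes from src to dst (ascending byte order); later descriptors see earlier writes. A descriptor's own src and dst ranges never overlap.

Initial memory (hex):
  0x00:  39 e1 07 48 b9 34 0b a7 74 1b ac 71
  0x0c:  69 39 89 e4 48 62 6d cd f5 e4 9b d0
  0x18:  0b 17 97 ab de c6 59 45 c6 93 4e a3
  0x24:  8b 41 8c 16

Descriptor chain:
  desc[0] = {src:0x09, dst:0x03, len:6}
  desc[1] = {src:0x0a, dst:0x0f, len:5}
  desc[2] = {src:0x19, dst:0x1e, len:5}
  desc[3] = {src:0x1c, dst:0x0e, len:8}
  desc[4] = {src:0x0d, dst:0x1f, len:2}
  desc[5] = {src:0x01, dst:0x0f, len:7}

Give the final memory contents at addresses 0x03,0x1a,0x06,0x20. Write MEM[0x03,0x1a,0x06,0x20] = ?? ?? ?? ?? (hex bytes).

MEM[0x03,0x1a,0x06,0x20] = 1b 97 69 de

D0: mem[0x03..0x08] <- [1b ac 71 69 39 89]
D1: mem[0x0f..0x13] <- [ac 71 69 39 89]
D2: mem[0x1e..0x22] <- [17 97 ab de c6]
D3: mem[0x0e..0x15] <- [de c6 17 97 ab de c6 a3]
D4: mem[0x1f..0x20] <- [39 de]
D5: mem[0x0f..0x15] <- [e1 07 1b ac 71 69 39]
query mem[0x03]=0x1b, mem[0x1a]=0x97, mem[0x06]=0x69, mem[0x20]=0xde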